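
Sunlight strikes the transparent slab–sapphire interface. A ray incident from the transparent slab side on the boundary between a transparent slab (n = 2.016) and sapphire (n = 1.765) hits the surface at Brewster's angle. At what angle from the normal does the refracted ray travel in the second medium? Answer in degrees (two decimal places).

tan θ_B = n₂/n₁ = 1.765/2.016 = 0.8755, so θ_B = 41.20°.
Since θ_B + θ_t = 90° at Brewster incidence, θ_t = 90° − 41.20° = 48.80°.

θ_t ≈ 48.80°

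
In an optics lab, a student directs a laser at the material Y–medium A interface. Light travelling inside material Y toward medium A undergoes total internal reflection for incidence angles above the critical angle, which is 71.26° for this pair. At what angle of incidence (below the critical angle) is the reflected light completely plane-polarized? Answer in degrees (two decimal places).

θ_B ≈ 43.44°

At the critical angle sin θ_c = n₂/n₁, giving n₂/n₁ = sin 71.26° = 0.9470.
Then tan θ_B = n₂/n₁ = 0.9470, so θ_B = arctan 0.9470 = 43.44°.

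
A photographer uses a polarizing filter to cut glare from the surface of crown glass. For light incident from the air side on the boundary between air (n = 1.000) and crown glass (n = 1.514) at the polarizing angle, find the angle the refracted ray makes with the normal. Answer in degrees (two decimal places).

θ_t ≈ 33.44°

First find Brewster's angle: tan θ_B = 1.514/1.000 = 1.5140, giving θ_B = 56.56°.
The refracted ray is perpendicular to the reflected ray, so θ_t = 90° − θ_B = 33.44°.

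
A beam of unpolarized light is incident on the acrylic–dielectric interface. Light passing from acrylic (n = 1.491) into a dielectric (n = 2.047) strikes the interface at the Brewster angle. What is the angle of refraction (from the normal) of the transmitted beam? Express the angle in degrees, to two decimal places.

θ_B = arctan(n₂/n₁) = arctan(2.047/1.491) = 53.93°.
At Brewster's angle the reflected and refracted rays are perpendicular, so θ_t = 90° − θ_B = 90° − 53.93° = 36.07°.

θ_t ≈ 36.07°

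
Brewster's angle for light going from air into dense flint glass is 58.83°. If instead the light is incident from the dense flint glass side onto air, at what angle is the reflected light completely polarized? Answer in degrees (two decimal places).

The two Brewster angles are complementary: θ_B' = 90° − θ_B = 90° − 58.83° = 31.17°.

θ_B' ≈ 31.17°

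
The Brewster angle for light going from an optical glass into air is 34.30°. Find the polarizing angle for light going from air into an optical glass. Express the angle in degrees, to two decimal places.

tan θ_B' = n₁/n₂ = 1/tan θ_B, so θ_B' = 90° − θ_B.
θ_B' = 90° − 34.30° = 55.70°.

θ_B' ≈ 55.70°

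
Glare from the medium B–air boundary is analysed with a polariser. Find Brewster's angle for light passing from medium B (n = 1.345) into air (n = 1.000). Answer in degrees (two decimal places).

θ_B ≈ 36.63°

At Brewster's angle the reflected and refracted rays are perpendicular, which with Snell's law gives tan θ_B = n₂/n₁.
Brewster's condition: tan θ_B = n₂/n₁ = 1.000/1.345 = 0.7435.
θ_B = arctan(0.7435) = 36.63°.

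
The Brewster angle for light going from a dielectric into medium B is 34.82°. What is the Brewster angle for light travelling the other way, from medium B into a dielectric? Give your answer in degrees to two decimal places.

θ_B' ≈ 55.18°

tan θ_B' = n₁/n₂ = 1/tan θ_B, so θ_B' = 90° − θ_B.
θ_B' = 90° − 34.82° = 55.18°.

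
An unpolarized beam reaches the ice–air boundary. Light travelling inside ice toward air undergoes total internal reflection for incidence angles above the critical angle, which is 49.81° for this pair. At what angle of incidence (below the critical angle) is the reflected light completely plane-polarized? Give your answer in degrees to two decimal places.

n₂/n₁ = sin θ_c = sin 49.81° = 0.7639.
tan θ_B equals the same ratio, so θ_B = arctan(0.7639) = 37.38°.

θ_B ≈ 37.38°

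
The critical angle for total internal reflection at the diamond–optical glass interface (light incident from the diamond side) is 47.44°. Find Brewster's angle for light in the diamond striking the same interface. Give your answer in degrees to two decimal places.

θ_B ≈ 36.37°

n₂/n₁ = sin θ_c = sin 47.44° = 0.7366.
tan θ_B equals the same ratio, so θ_B = arctan(0.7366) = 36.37°.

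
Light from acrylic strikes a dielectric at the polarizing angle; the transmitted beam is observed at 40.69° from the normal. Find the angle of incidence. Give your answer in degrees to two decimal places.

θ_B ≈ 49.31°

Since the reflected and refracted rays are at right angles at the polarizing angle, θ_B + θ_t = 90°.
θ_B = 90° − 40.69° = 49.31°.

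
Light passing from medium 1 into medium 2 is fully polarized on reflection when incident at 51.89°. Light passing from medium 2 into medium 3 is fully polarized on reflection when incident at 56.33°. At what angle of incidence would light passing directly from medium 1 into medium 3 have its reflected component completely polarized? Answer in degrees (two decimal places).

n₂/n₁ = tan 51.89° = 1.2749 and n₃/n₂ = tan 56.33° = 1.5011.
n₃/n₁ = 1.9138. Then tan θ_B(1→3) = n₃/n₁, so θ_B(1→3) = arctan(1.9138) = 62.41°.

θ_B ≈ 62.41°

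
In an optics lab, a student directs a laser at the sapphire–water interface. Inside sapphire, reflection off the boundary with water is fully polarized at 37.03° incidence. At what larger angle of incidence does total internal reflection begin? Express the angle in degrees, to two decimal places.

n₂/n₁ = tan 37.03° = 0.7544; the critical angle satisfies sin θ_c = n₂/n₁.
θ_c = arcsin(0.7544) = 48.97°.

θ_c ≈ 48.97°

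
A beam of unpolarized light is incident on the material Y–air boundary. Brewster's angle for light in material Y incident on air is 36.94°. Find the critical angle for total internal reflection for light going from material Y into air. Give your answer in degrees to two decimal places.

θ_c ≈ 48.76°

tan θ_B = n₂/n₁ = tan 36.94° = 0.7519.
Total internal reflection: sin θ_c = n₂/n₁ = 0.7519.
θ_c = arcsin(0.7519) = 48.76°.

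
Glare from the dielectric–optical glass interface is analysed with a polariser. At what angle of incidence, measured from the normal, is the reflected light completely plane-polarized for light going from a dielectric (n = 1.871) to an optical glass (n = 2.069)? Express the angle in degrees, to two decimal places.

θ_B ≈ 47.88°

The reflected p-component vanishes when tan θ_B = n₂/n₁.
Here n₂/n₁ = 2.069/1.871 = 1.1058, and Brewster's law gives tan θ_B = n₂/n₁.
θ_B = arctan(1.1058) = 47.88°.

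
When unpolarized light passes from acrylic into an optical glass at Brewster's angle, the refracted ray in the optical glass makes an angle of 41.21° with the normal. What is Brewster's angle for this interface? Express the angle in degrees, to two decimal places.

θ_B ≈ 48.79°

Since the reflected and refracted rays are at right angles at the polarizing angle, θ_B + θ_t = 90°.
θ_B = 90° − 41.21° = 48.79°.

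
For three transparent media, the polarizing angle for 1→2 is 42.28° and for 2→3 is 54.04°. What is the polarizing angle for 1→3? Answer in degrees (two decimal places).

tan θ_B(1→2) = n₂/n₁ = tan 42.28° = 0.9093.
tan θ_B(2→3) = n₃/n₂ = tan 54.04° = 1.3784.
Multiplying, n₃/n₁ = 0.9093 × 1.3784 = 1.2534, and θ_B(1→3) = arctan 1.2534 = 51.42°.

θ_B ≈ 51.42°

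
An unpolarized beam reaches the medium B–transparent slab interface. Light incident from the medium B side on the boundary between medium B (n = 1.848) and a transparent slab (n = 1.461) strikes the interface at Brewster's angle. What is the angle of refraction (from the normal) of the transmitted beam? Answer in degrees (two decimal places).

θ_t ≈ 51.67°

θ_B = arctan(n₂/n₁) = arctan(1.461/1.848) = 38.33°.
Since θ_B + θ_t = 90° at Brewster incidence, θ_t = 90° − 38.33° = 51.67°.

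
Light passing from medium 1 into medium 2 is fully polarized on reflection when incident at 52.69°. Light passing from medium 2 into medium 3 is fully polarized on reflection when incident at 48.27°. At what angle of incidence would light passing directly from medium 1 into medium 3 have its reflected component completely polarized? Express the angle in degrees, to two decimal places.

n₂/n₁ = tan 52.69° = 1.3122 and n₃/n₂ = tan 48.27° = 1.1212.
So n₃/n₁ = (n₂/n₁)(n₃/n₂) = 1.3122 × 1.1212 = 1.4712.
θ_B(1→3) = arctan(1.4712) = 55.80°.

θ_B ≈ 55.80°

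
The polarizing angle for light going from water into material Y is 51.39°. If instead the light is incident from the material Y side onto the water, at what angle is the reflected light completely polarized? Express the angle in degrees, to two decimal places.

Reversing the direction swaps n₁ and n₂, so tan θ_B' = 1/tan θ_B and θ_B' = 90° − θ_B.
Hence θ_B' = 90° − 51.39° = 38.61°.

θ_B' ≈ 38.61°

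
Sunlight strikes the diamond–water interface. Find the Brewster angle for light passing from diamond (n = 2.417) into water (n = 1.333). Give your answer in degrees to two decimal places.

θ_B ≈ 28.88°

tan θ_B = n₂/n₁ = 1.333/2.417 = 0.5515.
θ_B = arctan(0.5515) = 28.88°.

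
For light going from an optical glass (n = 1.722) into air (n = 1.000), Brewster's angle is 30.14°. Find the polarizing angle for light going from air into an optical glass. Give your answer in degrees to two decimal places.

θ_B' ≈ 59.86°

Reversing the direction swaps n₁ and n₂, so tan θ_B' = 1/tan θ_B and θ_B' = 90° − θ_B.
Hence θ_B' = 90° − 30.14° = 59.86°.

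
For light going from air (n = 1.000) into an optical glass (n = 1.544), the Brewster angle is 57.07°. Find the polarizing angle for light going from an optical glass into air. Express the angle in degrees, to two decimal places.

Reversing the direction swaps n₁ and n₂, so tan θ_B' = 1/tan θ_B and θ_B' = 90° − θ_B.
Hence θ_B' = 90° − 57.07° = 32.93°.

θ_B' ≈ 32.93°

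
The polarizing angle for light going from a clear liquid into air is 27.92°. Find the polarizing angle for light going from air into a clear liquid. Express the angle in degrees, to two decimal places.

θ_B' ≈ 62.08°

Reversing the direction swaps n₁ and n₂, so tan θ_B' = 1/tan θ_B and θ_B' = 90° − θ_B.
Hence θ_B' = 90° − 27.92° = 62.08°.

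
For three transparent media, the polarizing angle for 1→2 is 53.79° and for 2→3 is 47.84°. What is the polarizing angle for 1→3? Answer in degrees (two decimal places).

Each Brewster angle gives a ratio: n₂/n₁ = tan 53.79° = 1.3658, n₃/n₂ = tan 47.84° = 1.1044.
Multiplying, n₃/n₁ = 1.3658 × 1.1044 = 1.5084, and θ_B(1→3) = arctan 1.5084 = 56.46°.

θ_B ≈ 56.46°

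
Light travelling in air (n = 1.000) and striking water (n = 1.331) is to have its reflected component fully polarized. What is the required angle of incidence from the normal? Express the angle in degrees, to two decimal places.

tan θ_B = n₂/n₁ = 1.331/1.000 = 1.3310.
θ_B = arctan(1.3310) = 53.08°.

θ_B ≈ 53.08°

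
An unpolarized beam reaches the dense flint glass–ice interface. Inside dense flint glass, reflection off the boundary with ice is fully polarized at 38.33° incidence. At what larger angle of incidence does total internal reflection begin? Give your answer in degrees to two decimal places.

tan θ_B = n₂/n₁ = tan 38.33° = 0.7906.
Total internal reflection: sin θ_c = n₂/n₁ = 0.7906.
θ_c = arcsin(0.7906) = 52.24°.

θ_c ≈ 52.24°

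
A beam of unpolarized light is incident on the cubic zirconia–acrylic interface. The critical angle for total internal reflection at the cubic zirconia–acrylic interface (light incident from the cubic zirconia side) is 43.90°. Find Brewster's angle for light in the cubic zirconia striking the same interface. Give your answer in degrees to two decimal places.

θ_B ≈ 34.74°

n₂/n₁ = sin θ_c = sin 43.90° = 0.6934.
tan θ_B equals the same ratio, so θ_B = arctan(0.6934) = 34.74°.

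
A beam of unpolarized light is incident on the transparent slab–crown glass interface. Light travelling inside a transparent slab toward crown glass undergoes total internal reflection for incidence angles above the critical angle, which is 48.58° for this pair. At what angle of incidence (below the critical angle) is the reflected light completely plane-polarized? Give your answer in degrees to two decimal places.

θ_B ≈ 36.87°

sin θ_c = n₂/n₁, so n₂/n₁ = sin 48.58° = 0.7499.
Brewster: tan θ_B = n₂/n₁ = 0.7499.
θ_B = arctan(0.7499) = 36.87°.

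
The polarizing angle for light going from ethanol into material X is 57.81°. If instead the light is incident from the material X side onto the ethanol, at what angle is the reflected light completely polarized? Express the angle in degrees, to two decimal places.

θ_B' ≈ 32.19°

Reversing the direction swaps n₁ and n₂, so tan θ_B' = 1/tan θ_B and θ_B' = 90° − θ_B.
Hence θ_B' = 90° − 57.81° = 32.19°.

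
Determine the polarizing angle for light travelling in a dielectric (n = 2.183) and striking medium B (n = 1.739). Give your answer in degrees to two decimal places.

θ_B ≈ 38.54°

Brewster's condition: tan θ_B = n₂/n₁ = 1.739/2.183 = 0.7966.
θ_B = arctan(0.7966) = 38.54°.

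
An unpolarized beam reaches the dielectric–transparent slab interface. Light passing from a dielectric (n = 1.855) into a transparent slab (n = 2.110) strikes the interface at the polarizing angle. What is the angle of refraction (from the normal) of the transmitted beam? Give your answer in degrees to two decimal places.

θ_t ≈ 41.32°

First find Brewster's angle: tan θ_B = 2.110/1.855 = 1.1375, giving θ_B = 48.68°.
Since θ_B + θ_t = 90° at Brewster incidence, θ_t = 90° − 48.68° = 41.32°.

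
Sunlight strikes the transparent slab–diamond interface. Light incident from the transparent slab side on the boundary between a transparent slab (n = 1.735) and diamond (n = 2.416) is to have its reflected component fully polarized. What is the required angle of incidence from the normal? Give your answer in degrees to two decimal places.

θ_B ≈ 54.32°

At Brewster's angle the reflected and refracted rays are perpendicular, which with Snell's law gives tan θ_B = n₂/n₁.
Brewster's condition: tan θ_B = n₂/n₁ = 2.416/1.735 = 1.3925.
θ_B = arctan(1.3925) = 54.32°.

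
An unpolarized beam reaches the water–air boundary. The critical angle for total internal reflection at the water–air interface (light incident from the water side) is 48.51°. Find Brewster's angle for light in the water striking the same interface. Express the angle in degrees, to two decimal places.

θ_B ≈ 36.84°

n₂/n₁ = sin θ_c = sin 48.51° = 0.7491.
tan θ_B equals the same ratio, so θ_B = arctan(0.7491) = 36.84°.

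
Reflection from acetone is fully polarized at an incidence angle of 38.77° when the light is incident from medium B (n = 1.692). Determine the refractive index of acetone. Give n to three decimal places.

n ≈ 1.359

At Brewster's angle, tan θ_B = n₂/n₁ with n₁ on the incident side (medium B) and n₂ on the transmitted side (acetone).
n₂ = n₁ tan θ_B = 1.692 × tan 38.77° = 1.359.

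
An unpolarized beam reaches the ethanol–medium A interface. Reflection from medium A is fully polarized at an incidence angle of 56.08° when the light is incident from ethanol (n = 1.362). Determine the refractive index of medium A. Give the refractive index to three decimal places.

At Brewster's angle, tan θ_B = n₂/n₁ with n₁ on the incident side (ethanol) and n₂ on the transmitted side (medium A).
n₂ = n₁ tan θ_B = 1.362 × tan 56.08° = 2.025.

n ≈ 2.025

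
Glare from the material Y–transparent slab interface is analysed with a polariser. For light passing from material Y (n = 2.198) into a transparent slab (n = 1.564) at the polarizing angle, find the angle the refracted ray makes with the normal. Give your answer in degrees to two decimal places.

θ_t ≈ 54.57°

tan θ_B = n₂/n₁ = 1.564/2.198 = 0.7116, so θ_B = 35.43°.
Since θ_B + θ_t = 90° at Brewster incidence, θ_t = 90° − 35.43° = 54.57°.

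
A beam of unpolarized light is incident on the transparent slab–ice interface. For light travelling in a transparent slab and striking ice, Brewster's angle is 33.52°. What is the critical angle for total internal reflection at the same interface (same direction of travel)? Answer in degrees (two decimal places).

tan θ_B = n₂/n₁ = tan 33.52° = 0.6624.
Total internal reflection: sin θ_c = n₂/n₁ = 0.6624.
θ_c = arcsin(0.6624) = 41.48°.

θ_c ≈ 41.48°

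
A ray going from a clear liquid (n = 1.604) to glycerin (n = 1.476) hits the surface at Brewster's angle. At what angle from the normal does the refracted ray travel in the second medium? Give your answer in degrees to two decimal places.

θ_B = arctan(n₂/n₁) = arctan(1.476/1.604) = 42.62°.
The refracted ray is perpendicular to the reflected ray, so θ_t = 90° − θ_B = 47.38°.

θ_t ≈ 47.38°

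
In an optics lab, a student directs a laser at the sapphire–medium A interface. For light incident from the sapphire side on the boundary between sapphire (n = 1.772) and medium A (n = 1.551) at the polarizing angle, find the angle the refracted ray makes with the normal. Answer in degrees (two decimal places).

θ_t ≈ 48.80°

First find Brewster's angle: tan θ_B = 1.551/1.772 = 0.8753, giving θ_B = 41.20°.
The refracted ray is perpendicular to the reflected ray, so θ_t = 90° − θ_B = 48.80°.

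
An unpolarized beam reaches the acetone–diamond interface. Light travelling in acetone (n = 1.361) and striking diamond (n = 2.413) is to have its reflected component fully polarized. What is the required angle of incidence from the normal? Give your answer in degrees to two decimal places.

θ_B ≈ 60.58°

The reflected p-component vanishes when tan θ_B = n₂/n₁.
Here n₂/n₁ = 2.413/1.361 = 1.7730, and Brewster's law gives tan θ_B = n₂/n₁.
θ_B = arctan(1.7730) = 60.58°.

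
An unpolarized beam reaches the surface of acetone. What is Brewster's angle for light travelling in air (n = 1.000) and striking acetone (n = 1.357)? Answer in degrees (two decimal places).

The reflected p-component vanishes when tan θ_B = n₂/n₁.
Here n₂/n₁ = 1.357/1.000 = 1.3570, and Brewster's law gives tan θ_B = n₂/n₁.
So θ_B = arctan 1.3570 = 53.61°.

θ_B ≈ 53.61°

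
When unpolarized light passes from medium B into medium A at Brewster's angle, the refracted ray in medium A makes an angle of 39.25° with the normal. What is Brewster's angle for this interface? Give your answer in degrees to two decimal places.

Since the reflected and refracted rays are at right angles at the polarizing angle, θ_B + θ_t = 90°.
θ_B = 90° − 39.25° = 50.75°.

θ_B ≈ 50.75°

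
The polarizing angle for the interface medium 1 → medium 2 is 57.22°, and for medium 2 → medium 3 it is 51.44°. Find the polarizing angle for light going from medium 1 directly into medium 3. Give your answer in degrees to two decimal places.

tan θ_B(1→2) = n₂/n₁ = tan 57.22° = 1.5529.
tan θ_B(2→3) = n₃/n₂ = tan 51.44° = 1.2545.
n₃/n₁ = 1.9481. Then tan θ_B(1→3) = n₃/n₁, so θ_B(1→3) = arctan(1.9481) = 62.83°.

θ_B ≈ 62.83°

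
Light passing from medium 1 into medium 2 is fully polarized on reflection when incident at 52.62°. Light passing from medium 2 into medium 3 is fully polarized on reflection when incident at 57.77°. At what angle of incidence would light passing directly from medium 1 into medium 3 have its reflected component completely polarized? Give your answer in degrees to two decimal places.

θ_B ≈ 64.28°

Each Brewster angle gives a ratio: n₂/n₁ = tan 52.62° = 1.3089, n₃/n₂ = tan 57.77° = 1.5861.
n₃/n₁ = 2.0761. Then tan θ_B(1→3) = n₃/n₁, so θ_B(1→3) = arctan(2.0761) = 64.28°.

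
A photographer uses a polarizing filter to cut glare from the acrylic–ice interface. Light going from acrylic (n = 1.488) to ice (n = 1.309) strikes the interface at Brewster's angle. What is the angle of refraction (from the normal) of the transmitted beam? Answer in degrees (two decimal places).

θ_t ≈ 48.66°

First find Brewster's angle: tan θ_B = 1.309/1.488 = 0.8797, giving θ_B = 41.34°.
The refracted ray is perpendicular to the reflected ray, so θ_t = 90° − θ_B = 48.66°.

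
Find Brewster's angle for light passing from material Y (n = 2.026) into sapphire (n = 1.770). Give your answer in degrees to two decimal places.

At Brewster's angle the reflected and refracted rays are perpendicular, which with Snell's law gives tan θ_B = n₂/n₁.
Brewster's condition: tan θ_B = n₂/n₁ = 1.770/2.026 = 0.8736.
θ_B = arctan(0.8736) = 41.14°.

θ_B ≈ 41.14°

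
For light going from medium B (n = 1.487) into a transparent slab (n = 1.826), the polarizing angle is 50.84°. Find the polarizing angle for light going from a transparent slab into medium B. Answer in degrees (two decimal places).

The two Brewster angles are complementary: θ_B' = 90° − θ_B = 90° − 50.84° = 39.16°.

θ_B' ≈ 39.16°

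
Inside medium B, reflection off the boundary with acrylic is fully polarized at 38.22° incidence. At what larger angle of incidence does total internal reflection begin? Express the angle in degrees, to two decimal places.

From Brewster, n₂/n₁ = tan θ_B = tan 38.22° = 0.7875.
Then sin θ_c = n₂/n₁ = 0.7875, so θ_c = arcsin 0.7875 = 51.95°.

θ_c ≈ 51.95°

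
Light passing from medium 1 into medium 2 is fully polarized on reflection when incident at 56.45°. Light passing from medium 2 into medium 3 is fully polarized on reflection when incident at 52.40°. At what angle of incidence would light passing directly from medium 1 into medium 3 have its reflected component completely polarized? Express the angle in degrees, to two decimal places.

n₂/n₁ = tan 56.45° = 1.5080 and n₃/n₂ = tan 52.40° = 1.2985.
So n₃/n₁ = (n₂/n₁)(n₃/n₂) = 1.5080 × 1.2985 = 1.9581.
θ_B(1→3) = arctan(1.9581) = 62.95°.

θ_B ≈ 62.95°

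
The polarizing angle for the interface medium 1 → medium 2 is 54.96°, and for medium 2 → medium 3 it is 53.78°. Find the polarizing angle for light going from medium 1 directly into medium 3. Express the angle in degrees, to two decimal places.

θ_B ≈ 62.81°

tan θ_B(1→2) = n₂/n₁ = tan 54.96° = 1.4260.
tan θ_B(2→3) = n₃/n₂ = tan 53.78° = 1.3653.
So n₃/n₁ = (n₂/n₁)(n₃/n₂) = 1.4260 × 1.3653 = 1.9470.
θ_B(1→3) = arctan(1.9470) = 62.81°.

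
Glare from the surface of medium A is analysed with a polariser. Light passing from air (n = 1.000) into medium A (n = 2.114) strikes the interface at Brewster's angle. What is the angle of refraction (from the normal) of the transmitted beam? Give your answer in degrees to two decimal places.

θ_t ≈ 25.32°

tan θ_B = n₂/n₁ = 2.114/1.000 = 2.1140, so θ_B = 64.68°.
The refracted ray is perpendicular to the reflected ray, so θ_t = 90° − θ_B = 25.32°.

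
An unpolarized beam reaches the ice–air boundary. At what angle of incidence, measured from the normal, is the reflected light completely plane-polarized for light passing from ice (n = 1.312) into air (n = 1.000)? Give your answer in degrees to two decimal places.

θ_B ≈ 37.31°

The reflected p-component vanishes when tan θ_B = n₂/n₁.
Here n₂/n₁ = 1.000/1.312 = 0.7622, and Brewster's law gives tan θ_B = n₂/n₁.
θ_B = arctan(0.7622) = 37.31°.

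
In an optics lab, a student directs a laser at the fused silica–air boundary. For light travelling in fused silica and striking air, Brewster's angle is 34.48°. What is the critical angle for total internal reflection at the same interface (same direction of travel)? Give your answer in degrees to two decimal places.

tan θ_B = n₂/n₁ = tan 34.48° = 0.6868.
Total internal reflection: sin θ_c = n₂/n₁ = 0.6868.
θ_c = arcsin(0.6868) = 43.37°.

θ_c ≈ 43.37°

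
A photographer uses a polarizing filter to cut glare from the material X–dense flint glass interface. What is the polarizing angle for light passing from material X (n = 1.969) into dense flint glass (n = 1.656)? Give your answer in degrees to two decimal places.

tan θ_B = n₂/n₁ = 1.656/1.969 = 0.8410.
So θ_B = arctan 0.8410 = 40.07°.

θ_B ≈ 40.07°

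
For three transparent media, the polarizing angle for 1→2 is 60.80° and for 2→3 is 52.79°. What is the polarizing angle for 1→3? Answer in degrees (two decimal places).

θ_B ≈ 67.01°

tan θ_B(1→2) = n₂/n₁ = tan 60.80° = 1.7893.
tan θ_B(2→3) = n₃/n₂ = tan 52.79° = 1.3170.
Multiplying, n₃/n₁ = 1.7893 × 1.3170 = 2.3564, and θ_B(1→3) = arctan 2.3564 = 67.01°.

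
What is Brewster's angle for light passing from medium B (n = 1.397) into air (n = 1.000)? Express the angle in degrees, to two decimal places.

θ_B ≈ 35.60°

Here n₂/n₁ = 1.000/1.397 = 0.7158, and Brewster's law gives tan θ_B = n₂/n₁.
So θ_B = arctan 0.7158 = 35.60°.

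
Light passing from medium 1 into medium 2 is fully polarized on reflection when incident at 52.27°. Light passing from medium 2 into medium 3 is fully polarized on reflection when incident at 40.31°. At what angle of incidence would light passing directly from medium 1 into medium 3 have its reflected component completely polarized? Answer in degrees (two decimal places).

θ_B ≈ 47.63°

Each Brewster angle gives a ratio: n₂/n₁ = tan 52.27° = 1.2924, n₃/n₂ = tan 40.31° = 0.8484.
Multiplying, n₃/n₁ = 1.2924 × 0.8484 = 1.0965, and θ_B(1→3) = arctan 1.0965 = 47.63°.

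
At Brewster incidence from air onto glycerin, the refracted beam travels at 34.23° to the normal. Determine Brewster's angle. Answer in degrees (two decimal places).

θ_B ≈ 55.77°

Brewster's condition makes the reflected and refracted beams perpendicular: θ_B + θ_t = 90°.
So θ_B = 90° − θ_t = 90° − 34.23° = 55.77°.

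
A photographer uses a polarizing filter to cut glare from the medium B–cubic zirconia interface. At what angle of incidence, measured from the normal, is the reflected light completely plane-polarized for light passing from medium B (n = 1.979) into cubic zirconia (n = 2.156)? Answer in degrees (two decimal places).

tan θ_B = n₂/n₁ = 2.156/1.979 = 1.0894. Taking the arctangent, θ_B = 47.45°.

θ_B ≈ 47.45°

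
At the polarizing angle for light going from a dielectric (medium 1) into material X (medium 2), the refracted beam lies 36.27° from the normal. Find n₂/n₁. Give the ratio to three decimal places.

n₂/n₁ ≈ 1.363

At Brewster incidence θ_B = 90° − θ_t = 90° − 36.27° = 53.73°.
tan θ_B = n₂/n₁, so n₂/n₁ = tan 53.73° = 1.363.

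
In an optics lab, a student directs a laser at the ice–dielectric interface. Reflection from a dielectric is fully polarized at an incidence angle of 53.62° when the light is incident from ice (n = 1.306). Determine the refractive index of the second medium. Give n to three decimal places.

n ≈ 1.773

Full polarization of the reflected beam means tan θ_B = n₂/n₁, where n₁ is the incident medium (ice).
n₂ = n₁ tan θ_B = 1.306 × tan 53.62° = 1.773.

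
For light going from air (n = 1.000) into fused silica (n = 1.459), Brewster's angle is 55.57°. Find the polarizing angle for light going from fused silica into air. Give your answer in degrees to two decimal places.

θ_B' ≈ 34.43°

The two Brewster angles are complementary: θ_B' = 90° − θ_B = 90° − 55.57° = 34.43°.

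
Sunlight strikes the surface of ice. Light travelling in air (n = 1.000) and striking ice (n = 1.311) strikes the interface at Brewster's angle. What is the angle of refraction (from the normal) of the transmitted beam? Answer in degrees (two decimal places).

θ_t ≈ 37.34°

θ_B = arctan(n₂/n₁) = arctan(1.311/1.000) = 52.66°.
At Brewster's angle the reflected and refracted rays are perpendicular, so θ_t = 90° − θ_B = 90° − 52.66° = 37.34°.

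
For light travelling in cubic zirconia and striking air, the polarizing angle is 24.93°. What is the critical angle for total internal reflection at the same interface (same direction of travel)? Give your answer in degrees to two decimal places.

tan θ_B = n₂/n₁ = tan 24.93° = 0.4648.
Total internal reflection: sin θ_c = n₂/n₁ = 0.4648.
θ_c = arcsin(0.4648) = 27.70°.

θ_c ≈ 27.70°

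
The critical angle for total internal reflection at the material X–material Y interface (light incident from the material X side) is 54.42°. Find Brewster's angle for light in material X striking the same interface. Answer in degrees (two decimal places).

At the critical angle sin θ_c = n₂/n₁, giving n₂/n₁ = sin 54.42° = 0.8133.
Then tan θ_B = n₂/n₁ = 0.8133, so θ_B = arctan 0.8133 = 39.12°.

θ_B ≈ 39.12°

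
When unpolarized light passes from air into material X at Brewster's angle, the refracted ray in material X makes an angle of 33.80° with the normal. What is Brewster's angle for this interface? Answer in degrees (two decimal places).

Since the reflected and refracted rays are at right angles at the polarizing angle, θ_B + θ_t = 90°.
So θ_B = 90° − θ_t = 90° − 33.80° = 56.20°.

θ_B ≈ 56.20°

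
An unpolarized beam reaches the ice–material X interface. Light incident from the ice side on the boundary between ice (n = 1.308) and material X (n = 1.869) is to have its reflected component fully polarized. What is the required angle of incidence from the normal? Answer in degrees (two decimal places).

Here n₂/n₁ = 1.869/1.308 = 1.4289, and Brewster's law gives tan θ_B = n₂/n₁. Taking the arctangent, θ_B = 55.01°.

θ_B ≈ 55.01°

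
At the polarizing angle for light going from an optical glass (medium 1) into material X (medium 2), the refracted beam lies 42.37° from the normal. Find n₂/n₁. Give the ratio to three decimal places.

n₂/n₁ ≈ 1.096

At Brewster incidence θ_B = 90° − θ_t = 90° − 42.37° = 47.63°.
tan θ_B = n₂/n₁, so n₂/n₁ = tan 47.63° = 1.096.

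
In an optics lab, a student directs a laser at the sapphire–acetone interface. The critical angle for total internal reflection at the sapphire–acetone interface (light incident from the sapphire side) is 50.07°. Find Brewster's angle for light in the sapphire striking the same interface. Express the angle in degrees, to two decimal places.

n₂/n₁ = sin θ_c = sin 50.07° = 0.7668.
tan θ_B equals the same ratio, so θ_B = arctan(0.7668) = 37.48°.

θ_B ≈ 37.48°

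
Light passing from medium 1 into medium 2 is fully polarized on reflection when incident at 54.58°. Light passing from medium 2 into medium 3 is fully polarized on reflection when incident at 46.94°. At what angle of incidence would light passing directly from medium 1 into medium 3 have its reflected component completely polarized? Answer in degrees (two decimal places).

θ_B ≈ 56.39°

Each Brewster angle gives a ratio: n₂/n₁ = tan 54.58° = 1.4061, n₃/n₂ = tan 46.94° = 1.0701.
n₃/n₁ = 1.5047. Then tan θ_B(1→3) = n₃/n₁, so θ_B(1→3) = arctan(1.5047) = 56.39°.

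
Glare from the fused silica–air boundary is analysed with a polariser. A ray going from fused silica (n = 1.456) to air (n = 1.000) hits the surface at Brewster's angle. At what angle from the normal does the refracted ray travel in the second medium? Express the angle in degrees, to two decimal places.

First find Brewster's angle: tan θ_B = 1.000/1.456 = 0.6868, giving θ_B = 34.48°.
Since θ_B + θ_t = 90° at Brewster incidence, θ_t = 90° − 34.48° = 55.52°.

θ_t ≈ 55.52°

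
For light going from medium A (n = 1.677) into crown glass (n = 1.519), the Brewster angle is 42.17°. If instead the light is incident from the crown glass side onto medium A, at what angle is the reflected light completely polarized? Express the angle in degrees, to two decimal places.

θ_B' ≈ 47.83°

Reversing the direction swaps n₁ and n₂, so tan θ_B' = 1/tan θ_B and θ_B' = 90° − θ_B.
Hence θ_B' = 90° − 42.17° = 47.83°.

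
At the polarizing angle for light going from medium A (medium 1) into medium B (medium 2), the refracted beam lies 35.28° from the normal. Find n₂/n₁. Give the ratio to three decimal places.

θ_B + θ_t = 90°, so θ_B = 90° − 35.28° = 54.72°.
Then n₂/n₁ = tan θ_B = tan 54.72° = 1.413.

n₂/n₁ ≈ 1.413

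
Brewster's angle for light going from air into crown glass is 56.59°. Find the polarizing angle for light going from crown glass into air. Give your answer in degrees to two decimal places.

θ_B' ≈ 33.41°

The two Brewster angles are complementary: θ_B' = 90° − θ_B = 90° − 56.59° = 33.41°.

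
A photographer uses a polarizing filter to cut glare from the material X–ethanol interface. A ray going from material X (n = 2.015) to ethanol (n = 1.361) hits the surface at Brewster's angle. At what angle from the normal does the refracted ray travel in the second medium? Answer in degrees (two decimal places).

First find Brewster's angle: tan θ_B = 1.361/2.015 = 0.6754, giving θ_B = 34.04°.
The refracted ray is perpendicular to the reflected ray, so θ_t = 90° − θ_B = 55.96°.

θ_t ≈ 55.96°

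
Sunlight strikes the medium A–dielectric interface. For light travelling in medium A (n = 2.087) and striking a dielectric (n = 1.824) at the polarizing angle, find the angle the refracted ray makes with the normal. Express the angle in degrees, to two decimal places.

θ_t ≈ 48.85°

tan θ_B = n₂/n₁ = 1.824/2.087 = 0.8740, so θ_B = 41.15°.
Since θ_B + θ_t = 90° at Brewster incidence, θ_t = 90° − 41.15° = 48.85°.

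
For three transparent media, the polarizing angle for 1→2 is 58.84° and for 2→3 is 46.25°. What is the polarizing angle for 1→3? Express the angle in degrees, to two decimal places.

tan θ_B(1→2) = n₂/n₁ = tan 58.84° = 1.6538.
tan θ_B(2→3) = n₃/n₂ = tan 46.25° = 1.0446.
n₃/n₁ = 1.7276. Then tan θ_B(1→3) = n₃/n₁, so θ_B(1→3) = arctan(1.7276) = 59.94°.

θ_B ≈ 59.94°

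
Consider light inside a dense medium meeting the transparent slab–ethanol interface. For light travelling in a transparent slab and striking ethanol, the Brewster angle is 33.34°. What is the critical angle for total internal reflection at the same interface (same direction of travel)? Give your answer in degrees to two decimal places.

From Brewster, n₂/n₁ = tan θ_B = tan 33.34° = 0.6579.
Then sin θ_c = n₂/n₁ = 0.6579, so θ_c = arcsin 0.6579 = 41.14°.

θ_c ≈ 41.14°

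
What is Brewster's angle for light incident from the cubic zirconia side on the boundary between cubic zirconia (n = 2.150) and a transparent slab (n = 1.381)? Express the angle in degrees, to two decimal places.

θ_B ≈ 32.71°

tan θ_B = n₂/n₁ = 1.381/2.150 = 0.6423.
θ_B = arctan(0.6423) = 32.71°.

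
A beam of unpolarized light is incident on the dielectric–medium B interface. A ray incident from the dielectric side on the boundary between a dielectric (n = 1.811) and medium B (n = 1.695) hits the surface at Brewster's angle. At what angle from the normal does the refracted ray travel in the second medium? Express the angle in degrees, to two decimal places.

θ_t ≈ 46.90°

θ_B = arctan(n₂/n₁) = arctan(1.695/1.811) = 43.10°.
The refracted ray is perpendicular to the reflected ray, so θ_t = 90° − θ_B = 46.90°.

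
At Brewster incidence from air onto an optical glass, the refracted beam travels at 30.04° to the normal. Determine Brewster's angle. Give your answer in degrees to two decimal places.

Since the reflected and refracted rays are at right angles at the polarizing angle, θ_B + θ_t = 90°.
So θ_B = 90° − θ_t = 90° − 30.04° = 59.96°.

θ_B ≈ 59.96°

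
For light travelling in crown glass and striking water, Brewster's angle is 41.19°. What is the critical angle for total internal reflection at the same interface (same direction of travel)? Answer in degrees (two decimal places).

θ_c ≈ 61.06°

tan θ_B = n₂/n₁ = tan 41.19° = 0.8751.
Total internal reflection: sin θ_c = n₂/n₁ = 0.8751.
θ_c = arcsin(0.8751) = 61.06°.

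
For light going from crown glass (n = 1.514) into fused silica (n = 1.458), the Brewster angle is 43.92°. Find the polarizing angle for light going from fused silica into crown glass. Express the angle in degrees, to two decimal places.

The two Brewster angles are complementary: θ_B' = 90° − θ_B = 90° − 43.92° = 46.08°.

θ_B' ≈ 46.08°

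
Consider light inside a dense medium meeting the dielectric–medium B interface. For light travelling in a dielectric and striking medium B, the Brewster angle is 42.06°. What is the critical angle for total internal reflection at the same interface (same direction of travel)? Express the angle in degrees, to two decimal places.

From Brewster, n₂/n₁ = tan θ_B = tan 42.06° = 0.9023.
Then sin θ_c = n₂/n₁ = 0.9023, so θ_c = arcsin 0.9023 = 64.46°.

θ_c ≈ 64.46°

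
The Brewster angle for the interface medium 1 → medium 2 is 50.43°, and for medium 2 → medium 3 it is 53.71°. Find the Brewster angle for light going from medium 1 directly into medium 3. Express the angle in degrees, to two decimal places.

tan θ_B(1→2) = n₂/n₁ = tan 50.43° = 1.2101.
tan θ_B(2→3) = n₃/n₂ = tan 53.71° = 1.3618.
So n₃/n₁ = (n₂/n₁)(n₃/n₂) = 1.2101 × 1.3618 = 1.6479.
θ_B(1→3) = arctan(1.6479) = 58.75°.

θ_B ≈ 58.75°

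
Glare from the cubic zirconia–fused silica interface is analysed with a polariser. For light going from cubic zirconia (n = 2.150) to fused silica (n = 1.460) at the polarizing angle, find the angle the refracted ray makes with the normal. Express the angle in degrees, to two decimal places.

θ_B = arctan(n₂/n₁) = arctan(1.460/2.150) = 34.18°.
At Brewster's angle the reflected and refracted rays are perpendicular, so θ_t = 90° − θ_B = 90° − 34.18° = 55.82°.

θ_t ≈ 55.82°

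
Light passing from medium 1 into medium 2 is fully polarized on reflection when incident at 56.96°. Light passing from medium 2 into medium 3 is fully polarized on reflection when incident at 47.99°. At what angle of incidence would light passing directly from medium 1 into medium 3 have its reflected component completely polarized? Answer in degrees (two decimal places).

θ_B ≈ 59.64°

tan θ_B(1→2) = n₂/n₁ = tan 56.96° = 1.5375.
tan θ_B(2→3) = n₃/n₂ = tan 47.99° = 1.1102.
n₃/n₁ = 1.7070. Then tan θ_B(1→3) = n₃/n₁, so θ_B(1→3) = arctan(1.7070) = 59.64°.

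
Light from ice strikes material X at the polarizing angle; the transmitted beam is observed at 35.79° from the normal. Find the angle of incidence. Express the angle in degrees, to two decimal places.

Brewster's condition makes the reflected and refracted beams perpendicular: θ_B + θ_t = 90°.
So θ_B = 90° − θ_t = 90° − 35.79° = 54.21°.

θ_B ≈ 54.21°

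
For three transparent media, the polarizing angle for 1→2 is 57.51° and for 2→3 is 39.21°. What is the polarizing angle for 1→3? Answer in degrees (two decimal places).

n₂/n₁ = tan 57.51° = 1.5703 and n₃/n₂ = tan 39.21° = 0.8159.
Multiplying, n₃/n₁ = 1.5703 × 0.8159 = 1.2812, and θ_B(1→3) = arctan 1.2812 = 52.03°.

θ_B ≈ 52.03°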